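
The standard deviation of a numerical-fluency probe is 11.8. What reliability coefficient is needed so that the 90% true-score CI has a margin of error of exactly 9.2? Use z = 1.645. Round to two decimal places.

Required SEM = 9.2 / 1.645 ≈ 5.5927
r = 1 − (SEM / SD)² = 1 − (5.5927 / 11.8)² ≈ 1 − 0.2246 ≈ 0.7754

0.78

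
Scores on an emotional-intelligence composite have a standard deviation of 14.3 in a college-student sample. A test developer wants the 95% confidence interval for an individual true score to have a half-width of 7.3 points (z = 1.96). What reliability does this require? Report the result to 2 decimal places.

Required SEM = 7.3 / 1.96 ≃ 3.72449
r = 1 − (3.72449/14.3)² ≃ 1 − 0.06784 ≃ 0.93216

0.93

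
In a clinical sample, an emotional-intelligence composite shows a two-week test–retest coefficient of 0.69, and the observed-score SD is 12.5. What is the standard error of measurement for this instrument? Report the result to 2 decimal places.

6.96

SEM = 12.50000·√(1 − 0.69000) ≈ 6.95971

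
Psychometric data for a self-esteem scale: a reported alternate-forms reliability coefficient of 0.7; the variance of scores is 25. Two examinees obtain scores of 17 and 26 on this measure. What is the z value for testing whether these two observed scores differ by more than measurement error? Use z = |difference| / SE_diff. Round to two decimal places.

2.32

SD = √25 ≈ 5.0000
SEM = 5.0000*√(1 − 0.7000) ≈ 2.7386
SE_diff = √2 * SEM ≈ 3.8730
z = |17 − 26| / 3.8730 = 9 / 3.8730 ≈ 2.3238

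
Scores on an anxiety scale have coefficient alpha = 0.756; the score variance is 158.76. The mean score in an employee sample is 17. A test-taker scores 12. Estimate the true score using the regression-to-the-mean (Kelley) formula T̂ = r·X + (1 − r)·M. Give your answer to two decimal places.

Estimated true score = 0.7560*12 + (1 − 0.7560)*17 ≈ 13.2200

13.22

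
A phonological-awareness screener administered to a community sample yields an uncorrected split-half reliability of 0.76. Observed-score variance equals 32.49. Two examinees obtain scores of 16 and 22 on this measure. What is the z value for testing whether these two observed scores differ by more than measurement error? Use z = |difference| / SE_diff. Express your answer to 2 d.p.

SD = √32.49 = 5.700
r_full = 2·0.76 / (1 + 0.76) ≃ 0.864
SEM = 5.700 · √(1 − 0.864) = 5.700 · √0.136 ≃ 5.700 · 0.369 ≃ 2.105
SE_diff = SEM · √2 ≃ 2.105 · 1.414 ≃ 2.977
z = |16 − 22| / 2.977 = 6 / 2.977 ≃ 2.016

2.02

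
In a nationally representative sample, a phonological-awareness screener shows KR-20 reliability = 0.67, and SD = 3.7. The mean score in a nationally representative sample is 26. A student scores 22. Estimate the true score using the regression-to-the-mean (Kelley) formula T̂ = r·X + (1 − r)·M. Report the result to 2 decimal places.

T̂ = r·X + (1 − r)·M = 0.670×22 + 0.330×26 = 14.740 + 8.580 ≈ 23.320

23.32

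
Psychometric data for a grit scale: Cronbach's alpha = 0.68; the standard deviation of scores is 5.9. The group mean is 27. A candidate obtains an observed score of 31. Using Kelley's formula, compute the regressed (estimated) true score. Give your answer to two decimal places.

T̂ = 0.680(31) + 0.320(27) ≈ 29.720

29.72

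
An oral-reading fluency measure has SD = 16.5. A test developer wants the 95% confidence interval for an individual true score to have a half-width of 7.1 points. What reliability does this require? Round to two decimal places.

SEM needed = half-width / z = 7.1/1.96 ≃ 3.62245
Required reliability = 1 − (SEM/SD)² = 1 − 0.04820 ≃ 0.95180

0.95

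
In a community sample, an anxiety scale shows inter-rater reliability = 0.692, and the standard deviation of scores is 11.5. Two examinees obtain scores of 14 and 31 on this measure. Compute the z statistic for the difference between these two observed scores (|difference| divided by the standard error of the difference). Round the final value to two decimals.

1.88

The standard error of measurement is 11.50000×√(1 − 0.69200) ≈ 11.50000×0.55498 ≈ 6.38224.
Standard error of the difference = 6.38224·√2 ≈ 9.02585
z = |14 − 31| / 9.02585 = 17 / 9.02585 ≈ 1.88348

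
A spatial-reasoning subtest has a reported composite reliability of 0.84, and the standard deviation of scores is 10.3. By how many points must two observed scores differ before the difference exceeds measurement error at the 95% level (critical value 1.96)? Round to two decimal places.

SEM = 10.300*√(1 − 0.840) ≃ 4.120
Standard error of the difference = 4.120·√2 ≃ 5.827
Smallest detectable difference = 1.96*5.827 ≃ 11.420

11.42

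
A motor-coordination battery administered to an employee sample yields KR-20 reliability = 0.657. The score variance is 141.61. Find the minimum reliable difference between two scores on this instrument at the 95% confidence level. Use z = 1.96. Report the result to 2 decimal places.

SD = √141.61 ≈ 11.900
SEM = 11.900*√(1 − 0.657) ≈ 6.969
SE_diff = √2 * SEM ≈ 9.856
Smallest detectable difference = 1.96*9.856 ≈ 19.318

19.32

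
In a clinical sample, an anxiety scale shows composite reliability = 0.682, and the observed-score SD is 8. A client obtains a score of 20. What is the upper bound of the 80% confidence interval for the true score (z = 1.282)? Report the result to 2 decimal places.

25.78

SEM = 8.0000 × √(1 − 0.6820) = 8.0000 × √0.3180 ≈ 8.0000 × 0.5639 ≈ 4.5113
Half-width = 1.282×4.5113 ≈ 5.7835
Upper bound: 20 + 5.7835 = 25.7835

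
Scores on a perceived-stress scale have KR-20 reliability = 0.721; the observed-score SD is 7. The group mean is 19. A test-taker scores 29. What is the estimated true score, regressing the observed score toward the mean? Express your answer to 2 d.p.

26.21

T̂ = 0.7210(29) + 0.2790(19) ≈ 26.2100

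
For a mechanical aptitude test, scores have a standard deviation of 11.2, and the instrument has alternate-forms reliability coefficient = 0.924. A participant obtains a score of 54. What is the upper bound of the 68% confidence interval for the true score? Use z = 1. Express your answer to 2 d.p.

57.09

SEM = 11.2000 * √(1 − 0.9240) = 11.2000 * √0.0760 ≈ 11.2000 * 0.2757 ≈ 3.0876
Margin = 1 * 3.0876 ≈ 3.0876
Upper limit = 54 + 3.0876 ≈ 57.0876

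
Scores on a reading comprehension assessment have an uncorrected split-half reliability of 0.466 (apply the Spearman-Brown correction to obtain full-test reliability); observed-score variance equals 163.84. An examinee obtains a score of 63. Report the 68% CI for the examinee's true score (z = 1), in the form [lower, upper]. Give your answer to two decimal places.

[55.27, 70.73]

σ = 163.84^(1/2) = 12.80000
Full-length reliability (Spearman-Brown) = 2(0.466)/(1+0.466) ≈ 0.63574
SEM = 12.80000 · √(1 − 0.63574) = 12.80000 · √0.36426 ≈ 12.80000 · 0.60354 ≈ 7.72527
Half-width = 1·7.72527 ≈ 7.72527
Interval: (55.27473, 70.72527)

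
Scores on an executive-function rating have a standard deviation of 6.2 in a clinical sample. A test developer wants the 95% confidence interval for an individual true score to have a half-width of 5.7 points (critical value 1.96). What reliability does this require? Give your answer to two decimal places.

0.78

Required SEM = 5.7 / 1.96 ≈ 2.90816
r = 1 − (2.90816/6.2)² ≈ 1 − 0.22002 ≈ 0.77998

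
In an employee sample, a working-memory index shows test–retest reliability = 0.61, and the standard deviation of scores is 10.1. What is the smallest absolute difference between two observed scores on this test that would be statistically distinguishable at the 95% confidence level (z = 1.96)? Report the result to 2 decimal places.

17.48

SEM = 10.1000·√(1 − 0.6100) ≃ 6.3074
Standard error of the difference = 6.3074·√2 ≃ 8.9201
Minimum reliable difference = 1.96 · SE_diff ≃ 1.96 · 8.9201 ≃ 17.4834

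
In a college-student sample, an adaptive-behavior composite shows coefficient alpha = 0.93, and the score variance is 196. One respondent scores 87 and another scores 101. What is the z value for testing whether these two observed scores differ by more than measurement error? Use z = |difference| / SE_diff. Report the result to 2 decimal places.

SD = √196 = 14.00000
SEM = 14.00000·√(1 − 0.93000) ≃ 3.70405
Standard error of the difference = 3.70405·√2 ≃ 5.23832
z = |87 − 101| / 5.23832 = 14 / 5.23832 ≃ 2.67261

2.67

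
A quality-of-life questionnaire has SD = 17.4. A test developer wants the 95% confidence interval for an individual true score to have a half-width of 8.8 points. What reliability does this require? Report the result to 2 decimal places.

SEM needed = half-width / z = 8.8/1.96 ≈ 4.4898
r = 1 − (SEM / SD)² = 1 − (4.4898 / 17.4)² ≈ 1 − 0.0666 ≈ 0.9334

0.93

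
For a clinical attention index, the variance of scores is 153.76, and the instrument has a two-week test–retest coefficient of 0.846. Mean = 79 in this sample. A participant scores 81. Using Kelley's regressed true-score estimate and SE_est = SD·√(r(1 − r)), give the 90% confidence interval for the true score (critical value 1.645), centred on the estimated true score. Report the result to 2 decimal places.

[73.33, 88.05]

SD = √153.76 = 12.4000
T̂ = 0.8460(81) + 0.1540(79) ≈ 80.6920
SE_est = 12.4000*√(0.8460*0.1540) ≈ 4.4758
CI = 80.6920 ± 1.645 * 4.4758 → [73.3294, 88.0546]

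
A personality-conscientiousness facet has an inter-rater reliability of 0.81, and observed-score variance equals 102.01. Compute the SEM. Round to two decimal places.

4.40

SD = √102.01 ≈ 10.1000
SEM = 10.1000 · √(1 − 0.8100) = 10.1000 · √0.1900 ≈ 10.1000 · 0.4359 ≈ 4.4025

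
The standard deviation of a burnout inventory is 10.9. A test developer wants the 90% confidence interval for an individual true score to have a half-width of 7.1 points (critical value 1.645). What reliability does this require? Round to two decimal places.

SEM needed = half-width / z = 7.1/1.645 ≈ 4.3161
r = 1 − (4.3161/10.9)² ≈ 1 − 0.1568 ≈ 0.8432

0.84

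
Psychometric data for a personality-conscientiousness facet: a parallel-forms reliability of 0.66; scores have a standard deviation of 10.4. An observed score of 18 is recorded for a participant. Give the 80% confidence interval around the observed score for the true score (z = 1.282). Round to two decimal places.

SEM = 10.400*√(1 − 0.660) ≈ 6.064
1.282 * SEM ≈ 7.774
Interval: (10.226, 25.774)

[10.23, 25.77]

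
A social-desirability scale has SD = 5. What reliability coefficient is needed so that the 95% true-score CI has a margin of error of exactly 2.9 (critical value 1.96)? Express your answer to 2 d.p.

SEM needed = half-width / z = 2.9/1.96 ≈ 1.47959
Required reliability = 1 − (SEM/SD)² = 1 − 0.08757 ≈ 0.91243

0.91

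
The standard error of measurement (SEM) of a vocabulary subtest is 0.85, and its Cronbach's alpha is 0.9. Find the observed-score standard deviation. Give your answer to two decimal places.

2.69

SD = SEM / √(1 − r) = 0.85 / √0.100 ≈ 0.85 / 0.316 ≈ 2.688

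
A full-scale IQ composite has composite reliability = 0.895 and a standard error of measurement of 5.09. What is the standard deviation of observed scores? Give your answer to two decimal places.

15.71

SD = SEM / √(1 − r) = 5.09 / √0.105 ≈ 5.09 / 0.324 ≈ 15.708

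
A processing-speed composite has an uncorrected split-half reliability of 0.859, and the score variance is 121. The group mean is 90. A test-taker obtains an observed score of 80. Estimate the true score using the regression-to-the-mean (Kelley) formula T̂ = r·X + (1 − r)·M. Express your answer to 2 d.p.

80.76

Full-length reliability (Spearman-Brown) = 2(0.859)/(1+0.859) ≈ 0.9242
T̂ = r·X + (1 − r)·M = 0.9242·80 + 0.0758·90 ≈ 73.9322 + 6.8263 ≈ 80.7585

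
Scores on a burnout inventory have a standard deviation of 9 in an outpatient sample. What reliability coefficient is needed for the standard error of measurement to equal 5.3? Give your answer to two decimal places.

0.65

Required reliability = 1 − (SEM/SD)² = 1 − 0.347 ≈ 0.653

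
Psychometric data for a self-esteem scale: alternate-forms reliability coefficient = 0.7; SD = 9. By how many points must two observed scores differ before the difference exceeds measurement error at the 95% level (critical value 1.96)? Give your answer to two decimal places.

The standard error of measurement is 9.0000×√(1 − 0.7000) ≈ 9.0000×0.5477 ≈ 4.9295.
SE_diff = √2 × SEM ≈ 6.9714
Minimum reliable difference = 1.96 × SE_diff ≈ 1.96 × 6.9714 ≈ 13.6639

13.66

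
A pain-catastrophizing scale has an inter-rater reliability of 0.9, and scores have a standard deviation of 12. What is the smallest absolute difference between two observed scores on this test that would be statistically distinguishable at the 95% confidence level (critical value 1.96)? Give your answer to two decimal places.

10.52

SEM = 12.00000 · √(1 − 0.90000) = 12.00000 · √0.10000 ≃ 12.00000 · 0.31623 ≃ 3.79473
Standard error of the difference = 3.79473·√2 ≃ 5.36656
Minimum reliable difference = 1.96 · SE_diff ≃ 1.96 · 5.36656 ≃ 10.51846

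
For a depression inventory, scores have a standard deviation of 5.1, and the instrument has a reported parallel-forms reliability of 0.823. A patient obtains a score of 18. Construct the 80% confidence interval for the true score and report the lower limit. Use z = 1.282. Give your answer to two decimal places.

15.25

SEM = 5.1000*√(1 − 0.8230) ≈ 2.1456
1.282 * SEM ≈ 2.7507
Lower bound: 18 − 2.7507 = 15.2493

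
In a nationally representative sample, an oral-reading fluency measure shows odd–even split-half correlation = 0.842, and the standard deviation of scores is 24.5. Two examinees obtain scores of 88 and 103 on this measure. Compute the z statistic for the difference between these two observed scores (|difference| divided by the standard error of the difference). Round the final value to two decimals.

1.48

Full-length reliability (Spearman-Brown) = 2(0.842)/(1+0.842) ≈ 0.91422
SEM = 24.50000*√(1 − 0.91422) ≈ 7.17546
SE_diff = √2 * SEM ≈ 10.14763
z = 15 / 10.14763 ≈ 1.47818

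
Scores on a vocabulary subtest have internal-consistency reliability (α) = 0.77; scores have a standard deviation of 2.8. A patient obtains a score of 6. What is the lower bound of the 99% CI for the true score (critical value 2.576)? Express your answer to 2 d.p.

2.54

SEM = 2.800 · √(1 − 0.770) = 2.800 · √0.230 ≈ 2.800 · 0.480 ≈ 1.343
Half-width = 2.576·1.343 ≈ 3.459
Lower bound: 6 − 3.459 = 2.541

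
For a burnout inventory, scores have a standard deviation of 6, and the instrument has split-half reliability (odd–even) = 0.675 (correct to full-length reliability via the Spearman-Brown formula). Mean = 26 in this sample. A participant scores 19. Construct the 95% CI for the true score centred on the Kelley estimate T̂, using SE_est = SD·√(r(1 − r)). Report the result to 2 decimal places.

r_full = 2·0.675 / (1 + 0.675) ≃ 0.806
T̂ = r·X + (1 − r)·M = 0.806·19 + 0.194·26 ≃ 15.313 + 5.045 ≃ 20.358
SE_est = 6.000·√[r(1 − r)] ≃ 2.373
95% CI: 20.358 ± 4.651 ≃ (15.708, 25.009)

[15.71, 25.01]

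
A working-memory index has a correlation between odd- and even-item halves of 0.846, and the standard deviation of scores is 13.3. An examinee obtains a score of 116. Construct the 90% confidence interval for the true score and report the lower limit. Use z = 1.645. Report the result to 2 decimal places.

Full-length reliability (Spearman-Brown) = 2(0.846)/(1+0.846) ≈ 0.917
SEM = 13.300 * √(1 − 0.917) = 13.300 * √0.083 ≈ 13.300 * 0.289 ≈ 3.841
1.645 * SEM ≈ 6.319
Lower limit = 116 − 6.319 ≈ 109.681

109.68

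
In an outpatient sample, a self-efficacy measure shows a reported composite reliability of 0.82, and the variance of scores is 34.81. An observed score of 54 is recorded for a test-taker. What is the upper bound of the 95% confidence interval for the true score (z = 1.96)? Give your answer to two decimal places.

58.91

SD = √34.81 ≃ 5.900
The standard error of measurement is 5.900×√(1 − 0.820) ≃ 5.900×0.424 ≃ 2.503.
1.96 × SEM ≃ 4.906
Upper bound: 54 + 4.906 = 58.906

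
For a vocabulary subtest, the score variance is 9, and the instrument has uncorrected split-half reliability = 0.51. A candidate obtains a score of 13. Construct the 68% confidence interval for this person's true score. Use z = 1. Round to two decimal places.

[11.29, 14.71]

SD = √9 = 3.00000
r_full = 2·0.51 / (1 + 0.51) ≈ 0.67550
SEM = 3.00000 × √(1 − 0.67550) = 3.00000 × √0.32450 ≈ 3.00000 × 0.56965 ≈ 1.70896
1 × SEM ≈ 1.70896
68% CI: 13 ± 1.70896 = [11.29104, 14.70896]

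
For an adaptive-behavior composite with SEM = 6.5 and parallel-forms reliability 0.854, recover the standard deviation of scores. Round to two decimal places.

17.01

SD = 6.5 / √(1 − 0.854) ≃ 17.011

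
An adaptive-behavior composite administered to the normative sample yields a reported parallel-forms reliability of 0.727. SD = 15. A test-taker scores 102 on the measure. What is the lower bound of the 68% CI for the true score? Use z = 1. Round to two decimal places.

94.16

The standard error of measurement is 15.0000×√(1 − 0.7270) ≈ 15.0000×0.5225 ≈ 7.8374.
1 × SEM ≈ 7.8374
Lower bound: 102 − 7.8374 = 94.1626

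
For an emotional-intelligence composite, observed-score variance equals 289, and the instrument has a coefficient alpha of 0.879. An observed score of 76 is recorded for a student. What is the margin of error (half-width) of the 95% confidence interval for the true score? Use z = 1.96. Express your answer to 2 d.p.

σ = 289^(1/2) = 17.000
SEM = 17.000×√(1 − 0.879) ≃ 5.913
Margin = 1.96 × 5.913 ≃ 11.590

11.59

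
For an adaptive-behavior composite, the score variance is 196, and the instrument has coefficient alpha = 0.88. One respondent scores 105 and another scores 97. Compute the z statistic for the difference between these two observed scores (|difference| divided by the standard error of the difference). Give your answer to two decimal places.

SD = √196 ≈ 14.00000
SEM = 14.00000×√(1 − 0.88000) ≈ 4.84974
SE_diff = SEM × √2 ≈ 4.84974 × 1.41421 ≈ 6.85857
z = |105 − 97| / 6.85857 = 8 / 6.85857 ≈ 1.16642

1.17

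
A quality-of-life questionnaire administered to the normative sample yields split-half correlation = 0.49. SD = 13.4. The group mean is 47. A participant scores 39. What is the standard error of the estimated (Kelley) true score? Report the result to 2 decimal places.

6.36

Full-length reliability (Spearman-Brown) = 2(0.49)/(1+0.49) ≃ 0.6577
SE_est = SD * √(r(1 − r)) = 13.4000 * √0.2251 ≃ 13.4000 * 0.4745 ≃ 6.3579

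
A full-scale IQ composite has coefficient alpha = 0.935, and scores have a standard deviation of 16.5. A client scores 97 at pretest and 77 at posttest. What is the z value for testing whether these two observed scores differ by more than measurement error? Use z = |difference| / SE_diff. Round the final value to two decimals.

The standard error of measurement is 16.500*√(1 − 0.935) ≈ 16.500*0.255 ≈ 4.207.
SE_diff = √2 * SEM ≈ 5.949
z = 20 / 5.949 ≈ 3.362

3.36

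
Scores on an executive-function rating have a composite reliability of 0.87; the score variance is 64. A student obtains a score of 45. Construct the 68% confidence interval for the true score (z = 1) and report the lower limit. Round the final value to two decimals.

42.12

SD = √64 ≈ 8.000
SEM = 8.000 · √(1 − 0.870) = 8.000 · √0.130 ≈ 8.000 · 0.361 ≈ 2.884
Half-width = 1·2.884 ≈ 2.884
Lower limit = 45 − 2.884 ≈ 42.116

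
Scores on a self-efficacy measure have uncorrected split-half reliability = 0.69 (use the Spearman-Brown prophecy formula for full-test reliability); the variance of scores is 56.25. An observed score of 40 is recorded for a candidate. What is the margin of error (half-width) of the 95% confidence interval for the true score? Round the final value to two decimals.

6.30

σ = 56.25^(1/2) = 7.5000
Full-length reliability (Spearman-Brown) = 2(0.69)/(1+0.69) ≈ 0.8166
SEM = 7.5000*√(1 − 0.8166) ≈ 3.2122
1.96 * SEM ≈ 6.2959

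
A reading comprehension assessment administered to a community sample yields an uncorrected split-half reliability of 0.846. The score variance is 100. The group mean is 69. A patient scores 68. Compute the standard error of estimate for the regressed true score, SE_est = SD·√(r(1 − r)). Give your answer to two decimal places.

2.77

σ = 100^(1/2) = 10.0000
Spearman-Brown: r = 2(0.846) / (1 + 0.846) = 1.6920 / 1.8460 ≈ 0.9166
SE_est = 10.0000·√[r(1 − r)] ≈ 2.7652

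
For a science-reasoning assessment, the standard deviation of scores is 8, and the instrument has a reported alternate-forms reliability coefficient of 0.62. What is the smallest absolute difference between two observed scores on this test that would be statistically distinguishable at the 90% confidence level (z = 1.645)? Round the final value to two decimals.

11.47

SEM = 8.0000·√(1 − 0.6200) ≃ 4.9315
SE_diff = SEM · √2 ≃ 4.9315 · 1.4142 ≃ 6.9742
Smallest detectable difference = 1.645·6.9742 ≃ 11.4726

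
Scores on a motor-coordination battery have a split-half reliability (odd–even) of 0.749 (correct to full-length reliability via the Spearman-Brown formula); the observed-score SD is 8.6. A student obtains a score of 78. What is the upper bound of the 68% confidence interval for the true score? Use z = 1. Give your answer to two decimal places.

r_full = 2·0.749 / (1 + 0.749) ≈ 0.856
SEM = 8.600 * √(1 − 0.856) = 8.600 * √0.144 ≈ 8.600 * 0.379 ≈ 3.258
Half-width = 1*3.258 ≈ 3.258
Upper limit = 78 + 3.258 ≈ 81.258

81.26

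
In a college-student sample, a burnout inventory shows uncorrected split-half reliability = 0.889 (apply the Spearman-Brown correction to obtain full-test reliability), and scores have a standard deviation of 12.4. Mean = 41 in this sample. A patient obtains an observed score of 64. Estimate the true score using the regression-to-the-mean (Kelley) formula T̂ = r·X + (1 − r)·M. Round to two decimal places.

62.65

Full-length reliability (Spearman-Brown) = 2(0.889)/(1+0.889) ≈ 0.941
T̂ = r·X + (1 − r)·M = 0.941×64 + 0.059×41 ≈ 60.239 + 2.409 ≈ 62.648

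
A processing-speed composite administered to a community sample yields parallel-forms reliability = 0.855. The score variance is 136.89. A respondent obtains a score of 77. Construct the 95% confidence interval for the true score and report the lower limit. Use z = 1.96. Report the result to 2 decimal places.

68.27

σ = 136.89^(1/2) = 11.70000
SEM = 11.70000 × √(1 − 0.85500) = 11.70000 × √0.14500 ≈ 11.70000 × 0.38079 ≈ 4.45523
1.96 × SEM ≈ 8.73225
Lower bound: 77 − 8.73225 = 68.26775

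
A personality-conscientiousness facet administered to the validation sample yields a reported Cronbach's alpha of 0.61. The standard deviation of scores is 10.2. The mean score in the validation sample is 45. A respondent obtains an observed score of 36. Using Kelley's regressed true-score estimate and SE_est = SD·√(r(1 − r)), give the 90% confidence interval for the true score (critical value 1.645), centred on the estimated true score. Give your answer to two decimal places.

Estimated true score = 0.610·36 + (1 − 0.610)·45 ≈ 39.510
SE_est = SD · √(r(1 − r)) = 10.200 · √0.238 ≈ 10.200 · 0.488 ≈ 4.975
CI = 39.510 ± 1.645 · 4.975 → [31.326, 47.694]

[31.33, 47.69]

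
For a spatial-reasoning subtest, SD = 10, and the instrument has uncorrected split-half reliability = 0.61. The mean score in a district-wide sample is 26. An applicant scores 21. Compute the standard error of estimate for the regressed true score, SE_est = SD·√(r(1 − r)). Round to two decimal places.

4.28

Full-length reliability (Spearman-Brown) = 2(0.61)/(1+0.61) ≈ 0.7578
SE_est = SD * √(r(1 − r)) = 10.0000 * √0.1836 ≈ 10.0000 * 0.4284 ≈ 4.2844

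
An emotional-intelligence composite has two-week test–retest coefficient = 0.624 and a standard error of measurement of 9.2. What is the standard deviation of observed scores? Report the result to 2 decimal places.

σ = SEM·(1 − r)^(−1/2) ≈ 9.2·1.63082 ≈ 15.00355

15.00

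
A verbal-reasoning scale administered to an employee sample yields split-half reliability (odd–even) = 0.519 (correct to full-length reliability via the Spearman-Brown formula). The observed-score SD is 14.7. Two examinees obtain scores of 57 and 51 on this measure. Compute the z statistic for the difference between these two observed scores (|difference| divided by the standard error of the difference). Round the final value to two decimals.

0.51

Full-length reliability (Spearman-Brown) = 2(0.519)/(1+0.519) ≃ 0.683
The standard error of measurement is 14.700·√(1 − 0.683) ≃ 14.700·0.563 ≃ 8.272.
SE_diff = √2 · SEM ≃ 11.698
z = 6 / 11.698 ≃ 0.513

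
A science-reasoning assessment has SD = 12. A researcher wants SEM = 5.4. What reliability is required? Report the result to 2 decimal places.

Required reliability = 1 − (SEM/SD)² = 1 − 0.2025 ≈ 0.7975

0.80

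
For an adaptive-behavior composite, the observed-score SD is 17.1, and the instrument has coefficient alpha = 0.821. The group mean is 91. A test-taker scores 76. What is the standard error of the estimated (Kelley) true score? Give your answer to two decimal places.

6.56

SE_est = 17.1000·√[r(1 − r)] ≈ 6.5553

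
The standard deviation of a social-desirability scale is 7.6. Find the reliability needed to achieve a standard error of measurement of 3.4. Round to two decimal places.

Required reliability = 1 − (SEM/SD)² = 1 − 0.200 ≃ 0.800

0.80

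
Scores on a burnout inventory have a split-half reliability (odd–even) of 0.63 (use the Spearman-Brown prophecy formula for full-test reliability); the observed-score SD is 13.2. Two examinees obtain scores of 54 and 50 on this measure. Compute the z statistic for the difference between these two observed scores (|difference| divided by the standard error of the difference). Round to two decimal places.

0.45

Spearman-Brown: r = 2(0.63) / (1 + 0.63) = 1.26000 / 1.63000 ≈ 0.77301
SEM = 13.20000 * √(1 − 0.77301) = 13.20000 * √0.22699 ≈ 13.20000 * 0.47644 ≈ 6.28899
SE_diff = √2 * SEM ≈ 8.89398
z = 4 / 8.89398 ≈ 0.44974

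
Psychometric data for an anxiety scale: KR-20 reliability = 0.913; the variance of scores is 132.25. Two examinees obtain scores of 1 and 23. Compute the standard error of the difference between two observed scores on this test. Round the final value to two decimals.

σ = 132.25^(1/2) = 11.500
SEM = 11.500 × √(1 − 0.913) = 11.500 × √0.087 ≃ 11.500 × 0.295 ≃ 3.392
Standard error of the difference = 3.392·√2 ≃ 4.797

4.80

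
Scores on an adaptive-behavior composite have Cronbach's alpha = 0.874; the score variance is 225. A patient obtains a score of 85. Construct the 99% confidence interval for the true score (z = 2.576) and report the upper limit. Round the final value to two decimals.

SD = √225 ≈ 15.000
SEM = 15.000 * √(1 − 0.874) = 15.000 * √0.126 ≈ 15.000 * 0.355 ≈ 5.324
Half-width = 2.576*5.324 ≈ 13.716
Upper bound: 85 + 13.716 = 98.716

98.72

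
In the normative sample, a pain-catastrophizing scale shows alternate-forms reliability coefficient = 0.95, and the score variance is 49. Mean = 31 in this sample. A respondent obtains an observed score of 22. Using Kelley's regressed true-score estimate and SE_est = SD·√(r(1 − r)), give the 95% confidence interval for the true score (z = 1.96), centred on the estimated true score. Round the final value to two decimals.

[19.46, 25.44]

SD = √49 = 7.0000
Estimated true score = 0.9500·22 + (1 − 0.9500)·31 ≈ 22.4500
SE_est = 7.0000·√[r(1 − r)] ≈ 1.5256
CI = 22.4500 ± 1.96 · 1.5256 → [19.4598, 25.4402]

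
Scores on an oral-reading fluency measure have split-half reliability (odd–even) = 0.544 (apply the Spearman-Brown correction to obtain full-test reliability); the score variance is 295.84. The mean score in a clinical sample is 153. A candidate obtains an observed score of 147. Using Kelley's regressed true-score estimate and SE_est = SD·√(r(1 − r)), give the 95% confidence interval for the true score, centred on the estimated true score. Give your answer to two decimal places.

[133.39, 164.15]

σ = 295.84^(1/2) = 17.200
Spearman-Brown: r = 2(0.544) / (1 + 0.544) = 1.088 / 1.544 ≈ 0.705
T̂ = 0.705(147) + 0.295(153) ≈ 148.772
SE_est = 17.200·√[r(1 − r)] ≈ 7.847
CI = 148.772 ± 1.96 · 7.847 → [133.393, 164.151]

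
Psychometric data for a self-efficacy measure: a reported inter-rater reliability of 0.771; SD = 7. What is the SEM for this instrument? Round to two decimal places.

3.35

SEM = 7.0000 * √(1 − 0.7710) = 7.0000 * √0.2290 ≈ 7.0000 * 0.4785 ≈ 3.3498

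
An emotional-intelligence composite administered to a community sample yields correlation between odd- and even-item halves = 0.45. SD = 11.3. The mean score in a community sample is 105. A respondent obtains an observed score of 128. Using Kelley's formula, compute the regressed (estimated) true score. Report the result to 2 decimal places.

Full-length reliability (Spearman-Brown) = 2(0.45)/(1+0.45) ≈ 0.6207
T̂ = 0.6207(128) + 0.3793(105) ≈ 119.2759

119.28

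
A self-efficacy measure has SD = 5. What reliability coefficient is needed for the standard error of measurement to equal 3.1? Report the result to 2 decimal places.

0.62

r = 1 − (SEM / SD)² = 1 − (3.1000 / 5)² ≈ 1 − 0.3844 ≈ 0.6156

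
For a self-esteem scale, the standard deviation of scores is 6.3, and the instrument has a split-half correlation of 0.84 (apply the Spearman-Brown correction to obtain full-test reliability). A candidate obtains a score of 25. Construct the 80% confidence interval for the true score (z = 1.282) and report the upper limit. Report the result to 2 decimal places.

27.38

r_full = 2·0.84 / (1 + 0.84) ≈ 0.91304
SEM = 6.30000 * √(1 − 0.91304) = 6.30000 * √0.08696 ≈ 6.30000 * 0.29488 ≈ 1.85777
Half-width = 1.282*1.85777 ≈ 2.38166
Upper bound: 25 + 2.38166 = 27.38166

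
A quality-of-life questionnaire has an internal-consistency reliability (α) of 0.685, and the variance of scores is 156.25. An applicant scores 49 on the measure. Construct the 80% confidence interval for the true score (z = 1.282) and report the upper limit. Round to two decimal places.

σ = 156.25^(1/2) = 12.5000
SEM = 12.5000×√(1 − 0.6850) ≃ 7.0156
1.282 × SEM ≃ 8.9940
Upper bound: 49 + 8.9940 = 57.9940

57.99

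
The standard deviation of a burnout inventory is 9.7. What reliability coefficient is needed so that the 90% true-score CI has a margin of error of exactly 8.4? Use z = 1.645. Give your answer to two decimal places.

0.72

SEM needed = half-width / z = 8.4/1.645 ≈ 5.1064
r = 1 − (5.1064/9.7)² ≈ 1 − 0.2771 ≈ 0.7229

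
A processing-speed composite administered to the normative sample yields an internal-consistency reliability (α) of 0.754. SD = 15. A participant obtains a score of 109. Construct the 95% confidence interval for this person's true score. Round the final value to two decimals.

[94.42, 123.58]

SEM = 15.0000 · √(1 − 0.7540) = 15.0000 · √0.2460 ≃ 15.0000 · 0.4960 ≃ 7.4398
Margin = 1.96 · 7.4398 ≃ 14.5819
CI = 109 ± 14.5819 → [94.4181, 123.5819]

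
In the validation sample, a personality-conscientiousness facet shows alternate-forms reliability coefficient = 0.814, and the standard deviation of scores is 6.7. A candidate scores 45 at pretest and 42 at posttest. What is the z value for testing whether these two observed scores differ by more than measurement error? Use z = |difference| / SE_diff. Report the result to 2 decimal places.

0.73

SEM = 6.7000 * √(1 − 0.8140) = 6.7000 * √0.1860 ≈ 6.7000 * 0.4313 ≈ 2.8896
SE_diff = SEM * √2 ≈ 2.8896 * 1.4142 ≈ 4.0865
z = |45 − 42| / 4.0865 = 3 / 4.0865 ≈ 0.7341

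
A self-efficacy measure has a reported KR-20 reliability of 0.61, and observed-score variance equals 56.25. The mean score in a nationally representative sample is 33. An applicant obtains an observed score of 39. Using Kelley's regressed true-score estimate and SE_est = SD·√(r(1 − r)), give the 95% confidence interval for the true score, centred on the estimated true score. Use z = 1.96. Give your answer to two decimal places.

[29.49, 43.83]

SD = √56.25 ≈ 7.5000
T̂ = 0.6100(39) + 0.3900(33) ≈ 36.6600
SE_est = 7.5000·√[r(1 − r)] ≈ 3.6581
CI = 36.6600 ± 1.96 · 3.6581 → [29.4901, 43.8299]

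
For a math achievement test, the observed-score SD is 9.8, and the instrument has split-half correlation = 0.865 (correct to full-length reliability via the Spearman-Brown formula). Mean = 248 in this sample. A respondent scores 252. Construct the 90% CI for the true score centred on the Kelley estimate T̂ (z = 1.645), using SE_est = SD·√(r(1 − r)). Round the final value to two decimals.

Spearman-Brown: r = 2(0.865) / (1 + 0.865) = 1.730 / 1.865 ≈ 0.928
Estimated true score = 0.928×252 + (1 − 0.928)×248 ≈ 251.710
SE_est = SD × √(r(1 − r)) = 9.800 × √0.067 ≈ 9.800 × 0.259 ≈ 2.539
90% CI: 251.710 ± 4.177 ≈ (247.533, 255.888)

[247.53, 255.89]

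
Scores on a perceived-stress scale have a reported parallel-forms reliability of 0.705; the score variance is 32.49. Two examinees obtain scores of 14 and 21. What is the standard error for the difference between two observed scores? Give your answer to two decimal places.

4.38

SD = √32.49 = 5.70000
SEM = 5.70000·√(1 − 0.70500) ≈ 3.09589
Standard error of the difference = 3.09589·√2 ≈ 4.37825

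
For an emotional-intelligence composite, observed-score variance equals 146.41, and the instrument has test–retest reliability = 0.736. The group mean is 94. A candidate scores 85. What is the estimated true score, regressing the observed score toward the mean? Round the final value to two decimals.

Estimated true score = 0.736*85 + (1 − 0.736)*94 ≈ 87.376

87.38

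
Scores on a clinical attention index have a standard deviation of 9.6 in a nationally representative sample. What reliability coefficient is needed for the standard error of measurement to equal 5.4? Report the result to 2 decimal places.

0.68

Required reliability = 1 − (SEM/SD)² = 1 − 0.316 ≈ 0.684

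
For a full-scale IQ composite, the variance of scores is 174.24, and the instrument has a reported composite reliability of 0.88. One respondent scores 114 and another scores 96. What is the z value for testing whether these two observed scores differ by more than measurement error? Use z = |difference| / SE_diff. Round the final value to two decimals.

2.78

SD = √174.24 = 13.2000
The standard error of measurement is 13.2000×√(1 − 0.8800) ≃ 13.2000×0.3464 ≃ 4.5726.
Standard error of the difference = 4.5726·√2 ≃ 6.4667
z = |114 − 96| / 6.4667 = 18 / 6.4667 ≃ 2.7835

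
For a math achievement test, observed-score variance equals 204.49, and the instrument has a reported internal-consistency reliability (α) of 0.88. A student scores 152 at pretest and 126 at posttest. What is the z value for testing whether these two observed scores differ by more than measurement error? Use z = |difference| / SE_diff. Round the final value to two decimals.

3.71

SD = √204.49 = 14.300
The standard error of measurement is 14.300·√(1 − 0.880) ≈ 14.300·0.346 ≈ 4.954.
SE_diff = √2 · SEM ≈ 7.006
z = |152 − 126| / 7.006 = 26 / 7.006 ≈ 3.711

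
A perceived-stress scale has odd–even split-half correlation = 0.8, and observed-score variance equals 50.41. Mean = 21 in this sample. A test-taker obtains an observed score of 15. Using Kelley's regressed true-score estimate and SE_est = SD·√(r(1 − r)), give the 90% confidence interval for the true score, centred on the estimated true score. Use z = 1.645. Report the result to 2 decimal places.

SD = √50.41 ≈ 7.100
r_full = 2·0.8 / (1 + 0.8) ≈ 0.889
Estimated true score = 0.889*15 + (1 − 0.889)*21 ≈ 15.667
SE_est = 7.100·√[r(1 − r)] ≈ 2.231
CI = 15.667 ± 1.645 * 2.231 → [11.996, 19.337]

[12.00, 19.34]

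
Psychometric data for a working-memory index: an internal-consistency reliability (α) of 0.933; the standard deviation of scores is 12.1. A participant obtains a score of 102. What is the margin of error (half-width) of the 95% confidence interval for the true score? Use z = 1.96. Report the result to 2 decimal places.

SEM = 12.100 · √(1 − 0.933) = 12.100 · √0.067 ≈ 12.100 · 0.259 ≈ 3.132
Half-width = 1.96·3.132 ≈ 6.139

6.14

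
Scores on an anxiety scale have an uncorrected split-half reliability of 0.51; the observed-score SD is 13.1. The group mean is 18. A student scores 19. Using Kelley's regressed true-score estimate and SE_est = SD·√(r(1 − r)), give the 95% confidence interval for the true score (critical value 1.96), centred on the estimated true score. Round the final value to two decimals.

Full-length reliability (Spearman-Brown) = 2(0.51)/(1+0.51) ≈ 0.675
Estimated true score = 0.675·19 + (1 − 0.675)·18 ≈ 18.675
SE_est = SD · √(r(1 − r)) = 13.100 · √0.219 ≈ 13.100 · 0.468 ≈ 6.133
95% CI: 18.675 ± 12.021 ≈ (6.654, 30.697)

[6.65, 30.70]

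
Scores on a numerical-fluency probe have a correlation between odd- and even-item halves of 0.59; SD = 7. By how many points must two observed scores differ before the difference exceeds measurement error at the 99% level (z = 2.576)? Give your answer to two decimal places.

Spearman-Brown: r = 2(0.59) / (1 + 0.59) = 1.180 / 1.590 ≈ 0.742
SEM = 7.000×√(1 − 0.742) ≈ 3.555
SE_diff = √2 × SEM ≈ 5.027
Smallest detectable difference = 2.576×5.027 ≈ 12.949

12.95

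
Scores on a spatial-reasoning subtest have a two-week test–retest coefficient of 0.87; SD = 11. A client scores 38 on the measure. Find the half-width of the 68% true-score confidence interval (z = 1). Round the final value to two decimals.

3.97

The standard error of measurement is 11.00000*√(1 − 0.87000) ≃ 11.00000*0.36056 ≃ 3.96611.
Half-width = 1*3.96611 ≃ 3.96611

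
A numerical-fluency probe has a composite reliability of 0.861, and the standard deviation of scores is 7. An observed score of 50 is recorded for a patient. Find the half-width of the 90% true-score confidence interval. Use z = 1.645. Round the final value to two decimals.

4.29

SEM = 7.000×√(1 − 0.861) ≈ 2.610
Margin = 1.645 × 2.610 ≈ 4.293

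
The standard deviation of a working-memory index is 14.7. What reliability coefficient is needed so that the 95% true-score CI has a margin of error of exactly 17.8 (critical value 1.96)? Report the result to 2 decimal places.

SEM needed = half-width / z = 17.8/1.96 ≈ 9.082
Required reliability = 1 − (SEM/SD)² = 1 − 0.382 ≈ 0.618

0.62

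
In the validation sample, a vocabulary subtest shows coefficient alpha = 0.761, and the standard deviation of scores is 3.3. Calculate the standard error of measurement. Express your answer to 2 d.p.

SEM = 3.300 · √(1 − 0.761) = 3.300 · √0.239 ≈ 3.300 · 0.489 ≈ 1.613

1.61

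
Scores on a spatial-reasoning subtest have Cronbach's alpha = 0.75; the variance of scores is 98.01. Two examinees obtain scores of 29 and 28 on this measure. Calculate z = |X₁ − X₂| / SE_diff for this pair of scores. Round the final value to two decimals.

0.14

SD = √98.01 = 9.900
The standard error of measurement is 9.900*√(1 − 0.750) ≈ 9.900*0.500 ≈ 4.950.
SE_diff = SEM * √2 ≈ 4.950 * 1.414 ≈ 7.000
z = |29 − 28| / 7.000 = 1 / 7.000 ≈ 0.143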